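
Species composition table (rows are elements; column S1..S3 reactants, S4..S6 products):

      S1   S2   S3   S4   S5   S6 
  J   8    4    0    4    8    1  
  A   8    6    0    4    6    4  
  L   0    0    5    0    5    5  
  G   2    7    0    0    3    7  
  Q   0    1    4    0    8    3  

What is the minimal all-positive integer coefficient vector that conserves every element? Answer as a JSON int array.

Coefficients: [3, 4, 6, 5, 2, 4]

J: 3·8+4·4+6·0 = 40 | 5·4+2·8+4·1 = 40
A: 3·8+4·6+6·0 = 48 | 5·4+2·6+4·4 = 48
L: 3·0+4·0+6·5 = 30 | 5·0+2·5+4·5 = 30
G: 3·2+4·7+6·0 = 34 | 5·0+2·3+4·7 = 34
Q: 3·0+4·1+6·4 = 28 | 5·0+2·8+4·3 = 28
gcd(3,4,6,5,2,4) = 1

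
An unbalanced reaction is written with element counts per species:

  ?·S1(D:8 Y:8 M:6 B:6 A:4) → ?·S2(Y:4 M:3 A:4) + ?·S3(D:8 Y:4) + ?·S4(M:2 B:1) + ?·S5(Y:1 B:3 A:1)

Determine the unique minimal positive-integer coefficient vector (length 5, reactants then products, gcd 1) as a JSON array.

Coefficients: [3, 2, 3, 6, 4]

D: 3·8 = 24 | 2·0+3·8+6·0+4·0 = 24
Y: 3·8 = 24 | 2·4+3·4+6·0+4·1 = 24
M: 3·6 = 18 | 2·3+3·0+6·2+4·0 = 18
B: 3·6 = 18 | 2·0+3·0+6·1+4·3 = 18
A: 3·4 = 12 | 2·4+3·0+6·0+4·1 = 12
gcd(3,2,3,6,4) = 1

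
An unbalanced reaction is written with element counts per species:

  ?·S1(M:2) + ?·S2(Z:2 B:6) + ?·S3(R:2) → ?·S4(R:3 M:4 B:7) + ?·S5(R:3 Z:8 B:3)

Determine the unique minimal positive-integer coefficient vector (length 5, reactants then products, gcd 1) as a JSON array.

R: 6·0+4·0+6·2 = 12 | 3·3+1·3 = 12
Z: 6·0+4·2+6·0 = 8 | 3·0+1·8 = 8
M: 6·2+4·0+6·0 = 12 | 3·4+1·0 = 12
B: 6·0+4·6+6·0 = 24 | 3·7+1·3 = 24
gcd(6,4,6,3,1) = 1

Coefficients: [6, 4, 6, 3, 1]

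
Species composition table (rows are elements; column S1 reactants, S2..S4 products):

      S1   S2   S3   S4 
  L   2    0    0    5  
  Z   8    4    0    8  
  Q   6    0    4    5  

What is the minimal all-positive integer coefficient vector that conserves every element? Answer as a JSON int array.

Coefficients: [5, 6, 5, 2]

L: 5·2 = 10 | 6·0+5·0+2·5 = 10
Z: 5·8 = 40 | 6·4+5·0+2·8 = 40
Q: 5·6 = 30 | 6·0+5·4+2·5 = 30
gcd(5,6,5,2) = 1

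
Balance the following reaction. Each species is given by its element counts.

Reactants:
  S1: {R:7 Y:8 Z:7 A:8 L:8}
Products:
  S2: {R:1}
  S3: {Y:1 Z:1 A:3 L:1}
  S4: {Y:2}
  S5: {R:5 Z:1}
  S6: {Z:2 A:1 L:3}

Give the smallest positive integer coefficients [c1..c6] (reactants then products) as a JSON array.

Coefficients: [1, 2, 2, 3, 1, 2]

R: 1·7 = 7 | 2·1+2·0+3·0+1·5+2·0 = 7
Y: 1·8 = 8 | 2·0+2·1+3·2+1·0+2·0 = 8
Z: 1·7 = 7 | 2·0+2·1+3·0+1·1+2·2 = 7
A: 1·8 = 8 | 2·0+2·3+3·0+1·0+2·1 = 8
L: 1·8 = 8 | 2·0+2·1+3·0+1·0+2·3 = 8
gcd(1,2,2,3,1,2) = 1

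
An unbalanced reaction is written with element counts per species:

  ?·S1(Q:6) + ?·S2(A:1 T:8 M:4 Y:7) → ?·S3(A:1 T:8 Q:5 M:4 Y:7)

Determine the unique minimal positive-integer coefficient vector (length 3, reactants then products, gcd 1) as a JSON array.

A: 5·0+6·1 = 6 | 6·1 = 6
T: 5·0+6·8 = 48 | 6·8 = 48
Q: 5·6+6·0 = 30 | 6·5 = 30
M: 5·0+6·4 = 24 | 6·4 = 24
Y: 5·0+6·7 = 42 | 6·7 = 42
gcd(5,6,6) = 1

Coefficients: [5, 6, 6]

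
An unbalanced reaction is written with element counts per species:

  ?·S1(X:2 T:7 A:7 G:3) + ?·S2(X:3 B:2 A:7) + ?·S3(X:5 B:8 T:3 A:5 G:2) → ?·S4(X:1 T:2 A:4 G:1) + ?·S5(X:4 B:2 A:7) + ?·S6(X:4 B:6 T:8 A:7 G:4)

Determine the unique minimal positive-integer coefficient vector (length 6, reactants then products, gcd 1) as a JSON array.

X: 5·2+2·3+5·5 = 41 | 1·1+4·4+6·4 = 41
B: 5·0+2·2+5·8 = 44 | 1·0+4·2+6·6 = 44
T: 5·7+2·0+5·3 = 50 | 1·2+4·0+6·8 = 50
A: 5·7+2·7+5·5 = 74 | 1·4+4·7+6·7 = 74
G: 5·3+2·0+5·2 = 25 | 1·1+4·0+6·4 = 25
gcd(5,2,5,1,4,6) = 1

Coefficients: [5, 2, 5, 1, 4, 6]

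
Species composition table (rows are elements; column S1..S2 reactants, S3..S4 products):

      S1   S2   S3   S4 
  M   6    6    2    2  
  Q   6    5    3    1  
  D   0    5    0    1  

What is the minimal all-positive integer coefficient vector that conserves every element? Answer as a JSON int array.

M: 2·6+1·6 = 18 | 4·2+5·2 = 18
Q: 2·6+1·5 = 17 | 4·3+5·1 = 17
D: 2·0+1·5 = 5 | 4·0+5·1 = 5
gcd(2,1,4,5) = 1

Coefficients: [2, 1, 4, 5]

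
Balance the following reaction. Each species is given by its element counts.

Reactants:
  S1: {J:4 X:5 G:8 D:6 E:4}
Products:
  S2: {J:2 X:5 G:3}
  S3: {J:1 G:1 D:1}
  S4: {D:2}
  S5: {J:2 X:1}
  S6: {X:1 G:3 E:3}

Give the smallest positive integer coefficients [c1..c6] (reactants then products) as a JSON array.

J: 3·4 = 12 | 2·2+6·1+6·0+1·2+4·0 = 12
X: 3·5 = 15 | 2·5+6·0+6·0+1·1+4·1 = 15
G: 3·8 = 24 | 2·3+6·1+6·0+1·0+4·3 = 24
D: 3·6 = 18 | 2·0+6·1+6·2+1·0+4·0 = 18
E: 3·4 = 12 | 2·0+6·0+6·0+1·0+4·3 = 12
gcd(3,2,6,6,1,4) = 1

Coefficients: [3, 2, 6, 6, 1, 4]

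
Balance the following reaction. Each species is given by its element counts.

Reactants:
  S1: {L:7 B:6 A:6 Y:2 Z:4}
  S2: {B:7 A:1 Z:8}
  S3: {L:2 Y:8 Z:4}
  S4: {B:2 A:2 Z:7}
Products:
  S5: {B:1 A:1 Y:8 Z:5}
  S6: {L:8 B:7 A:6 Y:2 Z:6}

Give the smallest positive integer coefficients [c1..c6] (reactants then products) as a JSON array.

Coefficients: [6, 1, 3, 1, 3, 6]

L: 6·7+1·0+3·2+1·0 = 48 | 3·0+6·8 = 48
B: 6·6+1·7+3·0+1·2 = 45 | 3·1+6·7 = 45
A: 6·6+1·1+3·0+1·2 = 39 | 3·1+6·6 = 39
Y: 6·2+1·0+3·8+1·0 = 36 | 3·8+6·2 = 36
Z: 6·4+1·8+3·4+1·7 = 51 | 3·5+6·6 = 51
gcd(6,1,3,1,3,6) = 1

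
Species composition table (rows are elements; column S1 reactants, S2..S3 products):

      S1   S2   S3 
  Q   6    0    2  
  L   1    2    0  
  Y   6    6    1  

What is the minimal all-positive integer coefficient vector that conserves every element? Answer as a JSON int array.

Coefficients: [2, 1, 6]

Q: 2·6 = 12 | 1·0+6·2 = 12
L: 2·1 = 2 | 1·2+6·0 = 2
Y: 2·6 = 12 | 1·6+6·1 = 12
gcd(2,1,6) = 1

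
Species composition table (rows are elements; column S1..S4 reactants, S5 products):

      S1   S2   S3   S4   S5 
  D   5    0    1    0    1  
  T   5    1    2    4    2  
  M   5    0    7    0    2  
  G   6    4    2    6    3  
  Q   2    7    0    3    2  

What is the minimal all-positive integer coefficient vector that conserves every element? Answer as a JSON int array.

Coefficients: [1, 1, 1, 1, 6]

D: 1·5+1·0+1·1+1·0 = 6 | 6·1 = 6
T: 1·5+1·1+1·2+1·4 = 12 | 6·2 = 12
M: 1·5+1·0+1·7+1·0 = 12 | 6·2 = 12
G: 1·6+1·4+1·2+1·6 = 18 | 6·3 = 18
Q: 1·2+1·7+1·0+1·3 = 12 | 6·2 = 12
gcd(1,1,1,1,6) = 1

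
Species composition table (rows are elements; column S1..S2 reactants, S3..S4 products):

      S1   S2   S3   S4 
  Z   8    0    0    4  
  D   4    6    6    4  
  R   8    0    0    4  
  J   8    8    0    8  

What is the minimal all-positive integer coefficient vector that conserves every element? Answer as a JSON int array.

Coefficients: [3, 3, 1, 6]

Z: 3·8+3·0 = 24 | 1·0+6·4 = 24
D: 3·4+3·6 = 30 | 1·6+6·4 = 30
R: 3·8+3·0 = 24 | 1·0+6·4 = 24
J: 3·8+3·8 = 48 | 1·0+6·8 = 48
gcd(3,3,1,6) = 1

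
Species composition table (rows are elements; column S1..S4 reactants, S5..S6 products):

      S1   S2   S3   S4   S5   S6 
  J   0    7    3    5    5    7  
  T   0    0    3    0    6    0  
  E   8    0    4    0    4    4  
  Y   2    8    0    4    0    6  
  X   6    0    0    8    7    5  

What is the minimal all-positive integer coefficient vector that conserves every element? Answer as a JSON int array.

J: 1·0+1·7+6·3+5·5 = 50 | 3·5+5·7 = 50
T: 1·0+1·0+6·3+5·0 = 18 | 3·6+5·0 = 18
E: 1·8+1·0+6·4+5·0 = 32 | 3·4+5·4 = 32
Y: 1·2+1·8+6·0+5·4 = 30 | 3·0+5·6 = 30
X: 1·6+1·0+6·0+5·8 = 46 | 3·7+5·5 = 46
gcd(1,1,6,5,3,5) = 1

Coefficients: [1, 1, 6, 5, 3, 5]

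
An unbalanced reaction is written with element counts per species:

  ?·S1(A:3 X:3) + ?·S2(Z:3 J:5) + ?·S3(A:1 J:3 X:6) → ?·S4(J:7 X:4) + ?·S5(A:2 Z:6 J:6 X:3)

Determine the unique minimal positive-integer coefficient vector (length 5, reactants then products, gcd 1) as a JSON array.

Coefficients: [1, 6, 3, 3, 3]

A: 1·3+6·0+3·1 = 6 | 3·0+3·2 = 6
Z: 1·0+6·3+3·0 = 18 | 3·0+3·6 = 18
J: 1·0+6·5+3·3 = 39 | 3·7+3·6 = 39
X: 1·3+6·0+3·6 = 21 | 3·4+3·3 = 21
gcd(1,6,3,3,3) = 1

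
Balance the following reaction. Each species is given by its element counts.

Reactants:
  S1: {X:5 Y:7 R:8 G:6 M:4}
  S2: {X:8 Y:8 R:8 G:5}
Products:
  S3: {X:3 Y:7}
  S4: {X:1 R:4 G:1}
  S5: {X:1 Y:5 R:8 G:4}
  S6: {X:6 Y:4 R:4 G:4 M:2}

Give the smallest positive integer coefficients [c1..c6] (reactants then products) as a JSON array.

X: 3·5+4·8 = 47 | 2·3+2·1+3·1+6·6 = 47
Y: 3·7+4·8 = 53 | 2·7+2·0+3·5+6·4 = 53
R: 3·8+4·8 = 56 | 2·0+2·4+3·8+6·4 = 56
G: 3·6+4·5 = 38 | 2·0+2·1+3·4+6·4 = 38
M: 3·4+4·0 = 12 | 2·0+2·0+3·0+6·2 = 12
gcd(3,4,2,2,3,6) = 1

Coefficients: [3, 4, 2, 2, 3, 6]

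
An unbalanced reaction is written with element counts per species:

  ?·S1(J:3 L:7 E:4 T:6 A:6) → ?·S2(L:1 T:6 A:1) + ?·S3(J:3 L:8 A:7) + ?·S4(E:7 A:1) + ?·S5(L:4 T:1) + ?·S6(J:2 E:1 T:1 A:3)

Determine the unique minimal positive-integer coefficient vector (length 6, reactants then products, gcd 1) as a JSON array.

Coefficients: [5, 3, 1, 2, 6, 6]

J: 5·3 = 15 | 3·0+1·3+2·0+6·0+6·2 = 15
L: 5·7 = 35 | 3·1+1·8+2·0+6·4+6·0 = 35
E: 5·4 = 20 | 3·0+1·0+2·7+6·0+6·1 = 20
T: 5·6 = 30 | 3·6+1·0+2·0+6·1+6·1 = 30
A: 5·6 = 30 | 3·1+1·7+2·1+6·0+6·3 = 30
gcd(5,3,1,2,6,6) = 1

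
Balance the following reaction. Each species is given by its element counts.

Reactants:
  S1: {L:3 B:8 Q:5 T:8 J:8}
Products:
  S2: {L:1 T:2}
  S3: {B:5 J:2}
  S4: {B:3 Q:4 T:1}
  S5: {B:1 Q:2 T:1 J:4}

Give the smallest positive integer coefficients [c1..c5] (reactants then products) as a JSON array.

L: 2·3 = 6 | 6·1+2·0+1·0+3·0 = 6
B: 2·8 = 16 | 6·0+2·5+1·3+3·1 = 16
Q: 2·5 = 10 | 6·0+2·0+1·4+3·2 = 10
T: 2·8 = 16 | 6·2+2·0+1·1+3·1 = 16
J: 2·8 = 16 | 6·0+2·2+1·0+3·4 = 16
gcd(2,6,2,1,3) = 1

Coefficients: [2, 6, 2, 1, 3]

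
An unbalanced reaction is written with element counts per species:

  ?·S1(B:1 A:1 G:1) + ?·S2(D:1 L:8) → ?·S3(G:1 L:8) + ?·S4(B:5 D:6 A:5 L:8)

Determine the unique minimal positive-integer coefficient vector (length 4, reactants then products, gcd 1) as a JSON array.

B: 5·1+6·0 = 5 | 5·0+1·5 = 5
D: 5·0+6·1 = 6 | 5·0+1·6 = 6
A: 5·1+6·0 = 5 | 5·0+1·5 = 5
G: 5·1+6·0 = 5 | 5·1+1·0 = 5
L: 5·0+6·8 = 48 | 5·8+1·8 = 48
gcd(5,6,5,1) = 1

Coefficients: [5, 6, 5, 1]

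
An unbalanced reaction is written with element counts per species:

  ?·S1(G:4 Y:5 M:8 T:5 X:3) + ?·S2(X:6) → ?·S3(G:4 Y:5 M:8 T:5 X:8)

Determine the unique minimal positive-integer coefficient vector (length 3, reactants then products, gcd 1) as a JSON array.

G: 6·4+5·0 = 24 | 6·4 = 24
Y: 6·5+5·0 = 30 | 6·5 = 30
M: 6·8+5·0 = 48 | 6·8 = 48
T: 6·5+5·0 = 30 | 6·5 = 30
X: 6·3+5·6 = 48 | 6·8 = 48
gcd(6,5,6) = 1

Coefficients: [6, 5, 6]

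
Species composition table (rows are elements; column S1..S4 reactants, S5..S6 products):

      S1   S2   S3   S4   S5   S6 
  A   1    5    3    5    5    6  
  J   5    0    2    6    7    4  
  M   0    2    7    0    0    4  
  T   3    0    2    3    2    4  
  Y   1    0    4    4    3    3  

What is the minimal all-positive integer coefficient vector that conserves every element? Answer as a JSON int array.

A: 5·1+5·5+2·3+5·5 = 61 | 5·5+6·6 = 61
J: 5·5+5·0+2·2+5·6 = 59 | 5·7+6·4 = 59
M: 5·0+5·2+2·7+5·0 = 24 | 5·0+6·4 = 24
T: 5·3+5·0+2·2+5·3 = 34 | 5·2+6·4 = 34
Y: 5·1+5·0+2·4+5·4 = 33 | 5·3+6·3 = 33
gcd(5,5,2,5,5,6) = 1

Coefficients: [5, 5, 2, 5, 5, 6]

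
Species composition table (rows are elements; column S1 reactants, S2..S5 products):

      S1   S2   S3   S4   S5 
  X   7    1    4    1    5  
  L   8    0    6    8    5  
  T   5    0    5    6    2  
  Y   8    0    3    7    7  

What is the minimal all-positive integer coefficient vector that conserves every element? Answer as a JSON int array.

Coefficients: [3, 6, 1, 1, 2]

X: 3·7 = 21 | 6·1+1·4+1·1+2·5 = 21
L: 3·8 = 24 | 6·0+1·6+1·8+2·5 = 24
T: 3·5 = 15 | 6·0+1·5+1·6+2·2 = 15
Y: 3·8 = 24 | 6·0+1·3+1·7+2·7 = 24
gcd(3,6,1,1,2) = 1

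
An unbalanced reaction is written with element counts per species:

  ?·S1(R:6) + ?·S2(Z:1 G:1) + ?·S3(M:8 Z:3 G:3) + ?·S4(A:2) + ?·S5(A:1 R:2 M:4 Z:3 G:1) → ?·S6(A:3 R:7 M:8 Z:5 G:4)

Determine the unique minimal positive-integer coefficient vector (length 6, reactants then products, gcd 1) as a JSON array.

Coefficients: [4, 5, 3, 5, 2, 4]

A: 4·0+5·0+3·0+5·2+2·1 = 12 | 4·3 = 12
R: 4·6+5·0+3·0+5·0+2·2 = 28 | 4·7 = 28
M: 4·0+5·0+3·8+5·0+2·4 = 32 | 4·8 = 32
Z: 4·0+5·1+3·3+5·0+2·3 = 20 | 4·5 = 20
G: 4·0+5·1+3·3+5·0+2·1 = 16 | 4·4 = 16
gcd(4,5,3,5,2,4) = 1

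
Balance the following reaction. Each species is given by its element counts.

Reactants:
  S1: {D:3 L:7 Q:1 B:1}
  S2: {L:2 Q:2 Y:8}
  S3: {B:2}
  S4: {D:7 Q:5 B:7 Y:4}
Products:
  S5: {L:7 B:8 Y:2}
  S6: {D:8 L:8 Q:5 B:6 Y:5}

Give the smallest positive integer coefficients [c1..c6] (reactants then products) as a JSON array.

D: 3·3+1·0+5·0+1·7 = 16 | 1·0+2·8 = 16
L: 3·7+1·2+5·0+1·0 = 23 | 1·7+2·8 = 23
Q: 3·1+1·2+5·0+1·5 = 10 | 1·0+2·5 = 10
B: 3·1+1·0+5·2+1·7 = 20 | 1·8+2·6 = 20
Y: 3·0+1·8+5·0+1·4 = 12 | 1·2+2·5 = 12
gcd(3,1,5,1,1,2) = 1

Coefficients: [3, 1, 5, 1, 1, 2]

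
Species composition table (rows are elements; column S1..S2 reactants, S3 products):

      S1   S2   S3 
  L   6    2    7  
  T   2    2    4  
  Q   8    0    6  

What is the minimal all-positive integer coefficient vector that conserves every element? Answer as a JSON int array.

Coefficients: [3, 5, 4]

L: 3·6+5·2 = 28 | 4·7 = 28
T: 3·2+5·2 = 16 | 4·4 = 16
Q: 3·8+5·0 = 24 | 4·6 = 24
gcd(3,5,4) = 1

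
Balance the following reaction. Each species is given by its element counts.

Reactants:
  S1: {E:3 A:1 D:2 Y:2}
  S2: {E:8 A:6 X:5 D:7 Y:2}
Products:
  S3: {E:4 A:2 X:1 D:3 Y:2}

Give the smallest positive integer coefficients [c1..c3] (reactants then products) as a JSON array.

Coefficients: [4, 1, 5]

E: 4·3+1·8 = 20 | 5·4 = 20
A: 4·1+1·6 = 10 | 5·2 = 10
X: 4·0+1·5 = 5 | 5·1 = 5
D: 4·2+1·7 = 15 | 5·3 = 15
Y: 4·2+1·2 = 10 | 5·2 = 10
gcd(4,1,5) = 1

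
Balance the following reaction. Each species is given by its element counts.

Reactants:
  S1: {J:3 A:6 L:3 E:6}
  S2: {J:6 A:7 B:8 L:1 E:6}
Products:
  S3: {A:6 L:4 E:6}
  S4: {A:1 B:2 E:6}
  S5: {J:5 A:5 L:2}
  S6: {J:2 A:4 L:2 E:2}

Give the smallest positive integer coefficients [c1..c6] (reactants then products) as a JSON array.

Coefficients: [5, 1, 1, 4, 3, 3]

J: 5·3+1·6 = 21 | 1·0+4·0+3·5+3·2 = 21
A: 5·6+1·7 = 37 | 1·6+4·1+3·5+3·4 = 37
B: 5·0+1·8 = 8 | 1·0+4·2+3·0+3·0 = 8
L: 5·3+1·1 = 16 | 1·4+4·0+3·2+3·2 = 16
E: 5·6+1·6 = 36 | 1·6+4·6+3·0+3·2 = 36
gcd(5,1,1,4,3,3) = 1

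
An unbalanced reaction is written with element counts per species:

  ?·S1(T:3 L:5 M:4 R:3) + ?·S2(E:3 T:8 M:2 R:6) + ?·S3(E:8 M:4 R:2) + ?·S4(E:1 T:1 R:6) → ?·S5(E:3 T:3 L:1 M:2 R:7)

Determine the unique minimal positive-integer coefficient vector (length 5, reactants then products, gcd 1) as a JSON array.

E: 1·0+1·3+1·8+4·1 = 15 | 5·3 = 15
T: 1·3+1·8+1·0+4·1 = 15 | 5·3 = 15
L: 1·5+1·0+1·0+4·0 = 5 | 5·1 = 5
M: 1·4+1·2+1·4+4·0 = 10 | 5·2 = 10
R: 1·3+1·6+1·2+4·6 = 35 | 5·7 = 35
gcd(1,1,1,4,5) = 1

Coefficients: [1, 1, 1, 4, 5]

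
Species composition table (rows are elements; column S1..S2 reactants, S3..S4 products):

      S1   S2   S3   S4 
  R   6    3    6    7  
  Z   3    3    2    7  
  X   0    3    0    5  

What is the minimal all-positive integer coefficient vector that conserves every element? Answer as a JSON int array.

Coefficients: [4, 5, 3, 3]

R: 4·6+5·3 = 39 | 3·6+3·7 = 39
Z: 4·3+5·3 = 27 | 3·2+3·7 = 27
X: 4·0+5·3 = 15 | 3·0+3·5 = 15
gcd(4,5,3,3) = 1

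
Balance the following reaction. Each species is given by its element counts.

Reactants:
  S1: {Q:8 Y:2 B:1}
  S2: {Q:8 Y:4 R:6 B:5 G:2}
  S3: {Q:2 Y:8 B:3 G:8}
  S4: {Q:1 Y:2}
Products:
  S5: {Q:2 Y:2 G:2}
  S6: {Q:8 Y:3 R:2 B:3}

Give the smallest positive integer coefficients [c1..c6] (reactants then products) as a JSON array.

Q: 5·8+2·8+1·2+2·1 = 60 | 6·2+6·8 = 60
Y: 5·2+2·4+1·8+2·2 = 30 | 6·2+6·3 = 30
R: 5·0+2·6+1·0+2·0 = 12 | 6·0+6·2 = 12
B: 5·1+2·5+1·3+2·0 = 18 | 6·0+6·3 = 18
G: 5·0+2·2+1·8+2·0 = 12 | 6·2+6·0 = 12
gcd(5,2,1,2,6,6) = 1

Coefficients: [5, 2, 1, 2, 6, 6]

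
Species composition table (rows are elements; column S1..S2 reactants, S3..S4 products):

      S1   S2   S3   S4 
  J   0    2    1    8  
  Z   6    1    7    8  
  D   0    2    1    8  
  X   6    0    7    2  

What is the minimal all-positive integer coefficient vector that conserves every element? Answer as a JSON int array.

J: 5·0+6·2 = 12 | 4·1+1·8 = 12
Z: 5·6+6·1 = 36 | 4·7+1·8 = 36
D: 5·0+6·2 = 12 | 4·1+1·8 = 12
X: 5·6+6·0 = 30 | 4·7+1·2 = 30
gcd(5,6,4,1) = 1

Coefficients: [5, 6, 4, 1]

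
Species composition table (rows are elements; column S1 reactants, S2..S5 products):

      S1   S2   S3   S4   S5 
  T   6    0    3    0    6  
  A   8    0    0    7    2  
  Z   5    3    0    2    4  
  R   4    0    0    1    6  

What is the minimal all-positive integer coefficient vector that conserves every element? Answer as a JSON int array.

T: 6·6 = 36 | 2·0+6·3+6·0+3·6 = 36
A: 6·8 = 48 | 2·0+6·0+6·7+3·2 = 48
Z: 6·5 = 30 | 2·3+6·0+6·2+3·4 = 30
R: 6·4 = 24 | 2·0+6·0+6·1+3·6 = 24
gcd(6,2,6,6,3) = 1

Coefficients: [6, 2, 6, 6, 3]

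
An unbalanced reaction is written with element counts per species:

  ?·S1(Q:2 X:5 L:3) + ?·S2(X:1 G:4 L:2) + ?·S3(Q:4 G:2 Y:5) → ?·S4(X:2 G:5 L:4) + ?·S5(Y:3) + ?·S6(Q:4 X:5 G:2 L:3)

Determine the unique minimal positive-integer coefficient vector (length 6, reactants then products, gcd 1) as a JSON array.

Coefficients: [6, 4, 3, 2, 5, 6]

Q: 6·2+4·0+3·4 = 24 | 2·0+5·0+6·4 = 24
X: 6·5+4·1+3·0 = 34 | 2·2+5·0+6·5 = 34
G: 6·0+4·4+3·2 = 22 | 2·5+5·0+6·2 = 22
Y: 6·0+4·0+3·5 = 15 | 2·0+5·3+6·0 = 15
L: 6·3+4·2+3·0 = 26 | 2·4+5·0+6·3 = 26
gcd(6,4,3,2,5,6) = 1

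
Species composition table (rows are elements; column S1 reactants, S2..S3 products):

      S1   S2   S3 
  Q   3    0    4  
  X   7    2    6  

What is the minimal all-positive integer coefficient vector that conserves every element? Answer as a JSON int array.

Q: 4·3 = 12 | 5·0+3·4 = 12
X: 4·7 = 28 | 5·2+3·6 = 28
gcd(4,5,3) = 1

Coefficients: [4, 5, 3]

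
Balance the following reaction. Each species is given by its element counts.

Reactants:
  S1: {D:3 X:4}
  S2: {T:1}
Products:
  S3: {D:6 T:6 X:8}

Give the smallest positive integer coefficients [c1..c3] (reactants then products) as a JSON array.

D: 2·3+6·0 = 6 | 1·6 = 6
T: 2·0+6·1 = 6 | 1·6 = 6
X: 2·4+6·0 = 8 | 1·8 = 8
gcd(2,6,1) = 1

Coefficients: [2, 6, 1]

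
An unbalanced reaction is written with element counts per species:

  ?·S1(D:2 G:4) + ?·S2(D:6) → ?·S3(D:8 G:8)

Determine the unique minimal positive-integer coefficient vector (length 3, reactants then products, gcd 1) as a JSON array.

Coefficients: [6, 2, 3]

D: 6·2+2·6 = 24 | 3·8 = 24
G: 6·4+2·0 = 24 | 3·8 = 24
gcd(6,2,3) = 1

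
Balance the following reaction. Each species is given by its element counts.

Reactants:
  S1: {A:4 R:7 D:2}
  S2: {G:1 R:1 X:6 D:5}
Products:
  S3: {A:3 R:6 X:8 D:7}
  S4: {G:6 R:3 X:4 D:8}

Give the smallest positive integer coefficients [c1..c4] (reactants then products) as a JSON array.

G: 3·0+6·1 = 6 | 4·0+1·6 = 6
A: 3·4+6·0 = 12 | 4·3+1·0 = 12
R: 3·7+6·1 = 27 | 4·6+1·3 = 27
X: 3·0+6·6 = 36 | 4·8+1·4 = 36
D: 3·2+6·5 = 36 | 4·7+1·8 = 36
gcd(3,6,4,1) = 1

Coefficients: [3, 6, 4, 1]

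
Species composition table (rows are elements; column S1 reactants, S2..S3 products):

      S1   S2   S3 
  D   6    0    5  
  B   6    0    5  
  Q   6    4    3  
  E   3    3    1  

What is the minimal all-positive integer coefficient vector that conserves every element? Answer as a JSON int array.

D: 5·6 = 30 | 3·0+6·5 = 30
B: 5·6 = 30 | 3·0+6·5 = 30
Q: 5·6 = 30 | 3·4+6·3 = 30
E: 5·3 = 15 | 3·3+6·1 = 15
gcd(5,3,6) = 1

Coefficients: [5, 3, 6]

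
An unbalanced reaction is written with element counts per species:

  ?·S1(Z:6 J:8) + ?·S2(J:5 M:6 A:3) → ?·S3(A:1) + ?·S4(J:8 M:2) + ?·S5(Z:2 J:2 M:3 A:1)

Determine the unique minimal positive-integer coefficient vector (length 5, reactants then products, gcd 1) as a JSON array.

Coefficients: [2, 4, 6, 3, 6]

Z: 2·6+4·0 = 12 | 6·0+3·0+6·2 = 12
J: 2·8+4·5 = 36 | 6·0+3·8+6·2 = 36
M: 2·0+4·6 = 24 | 6·0+3·2+6·3 = 24
A: 2·0+4·3 = 12 | 6·1+3·0+6·1 = 12
gcd(2,4,6,3,6) = 1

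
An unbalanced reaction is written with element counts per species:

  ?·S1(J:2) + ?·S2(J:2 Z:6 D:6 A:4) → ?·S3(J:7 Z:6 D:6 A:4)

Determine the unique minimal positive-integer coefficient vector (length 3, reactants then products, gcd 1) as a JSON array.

J: 5·2+2·2 = 14 | 2·7 = 14
Z: 5·0+2·6 = 12 | 2·6 = 12
D: 5·0+2·6 = 12 | 2·6 = 12
A: 5·0+2·4 = 8 | 2·4 = 8
gcd(5,2,2) = 1

Coefficients: [5, 2, 2]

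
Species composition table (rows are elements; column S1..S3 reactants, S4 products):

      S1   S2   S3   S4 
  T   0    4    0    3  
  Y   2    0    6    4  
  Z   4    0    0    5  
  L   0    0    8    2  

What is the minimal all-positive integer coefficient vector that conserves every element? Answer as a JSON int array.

Coefficients: [5, 3, 1, 4]

T: 5·0+3·4+1·0 = 12 | 4·3 = 12
Y: 5·2+3·0+1·6 = 16 | 4·4 = 16
Z: 5·4+3·0+1·0 = 20 | 4·5 = 20
L: 5·0+3·0+1·8 = 8 | 4·2 = 8
gcd(5,3,1,4) = 1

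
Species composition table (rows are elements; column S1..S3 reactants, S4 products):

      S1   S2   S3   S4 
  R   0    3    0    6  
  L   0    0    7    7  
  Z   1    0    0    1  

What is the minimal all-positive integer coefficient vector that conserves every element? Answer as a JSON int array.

R: 1·0+2·3+1·0 = 6 | 1·6 = 6
L: 1·0+2·0+1·7 = 7 | 1·7 = 7
Z: 1·1+2·0+1·0 = 1 | 1·1 = 1
gcd(1,2,1,1) = 1

Coefficients: [1, 2, 1, 1]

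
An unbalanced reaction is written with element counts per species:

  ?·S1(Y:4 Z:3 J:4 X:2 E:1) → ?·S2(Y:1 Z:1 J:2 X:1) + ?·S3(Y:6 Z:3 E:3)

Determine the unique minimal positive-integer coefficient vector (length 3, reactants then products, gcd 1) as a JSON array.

Y: 3·4 = 12 | 6·1+1·6 = 12
Z: 3·3 = 9 | 6·1+1·3 = 9
J: 3·4 = 12 | 6·2+1·0 = 12
X: 3·2 = 6 | 6·1+1·0 = 6
E: 3·1 = 3 | 6·0+1·3 = 3
gcd(3,6,1) = 1

Coefficients: [3, 6, 1]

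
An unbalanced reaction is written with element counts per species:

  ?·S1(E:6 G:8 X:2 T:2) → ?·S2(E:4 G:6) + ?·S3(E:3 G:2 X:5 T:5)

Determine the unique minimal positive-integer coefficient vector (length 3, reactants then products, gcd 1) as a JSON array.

Coefficients: [5, 6, 2]

E: 5·6 = 30 | 6·4+2·3 = 30
G: 5·8 = 40 | 6·6+2·2 = 40
X: 5·2 = 10 | 6·0+2·5 = 10
T: 5·2 = 10 | 6·0+2·5 = 10
gcd(5,6,2) = 1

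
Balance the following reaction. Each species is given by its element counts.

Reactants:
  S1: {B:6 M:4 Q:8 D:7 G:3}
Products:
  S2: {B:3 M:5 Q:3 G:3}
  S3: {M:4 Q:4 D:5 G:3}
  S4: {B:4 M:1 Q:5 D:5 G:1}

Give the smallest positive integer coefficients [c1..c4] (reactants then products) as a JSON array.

Coefficients: [5, 2, 1, 6]

B: 5·6 = 30 | 2·3+1·0+6·4 = 30
M: 5·4 = 20 | 2·5+1·4+6·1 = 20
Q: 5·8 = 40 | 2·3+1·4+6·5 = 40
D: 5·7 = 35 | 2·0+1·5+6·5 = 35
G: 5·3 = 15 | 2·3+1·3+6·1 = 15
gcd(5,2,1,6) = 1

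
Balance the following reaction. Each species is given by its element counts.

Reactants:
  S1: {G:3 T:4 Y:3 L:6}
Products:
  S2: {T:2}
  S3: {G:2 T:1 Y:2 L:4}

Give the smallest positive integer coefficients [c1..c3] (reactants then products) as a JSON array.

G: 4·3 = 12 | 5·0+6·2 = 12
T: 4·4 = 16 | 5·2+6·1 = 16
Y: 4·3 = 12 | 5·0+6·2 = 12
L: 4·6 = 24 | 5·0+6·4 = 24
gcd(4,5,6) = 1

Coefficients: [4, 5, 6]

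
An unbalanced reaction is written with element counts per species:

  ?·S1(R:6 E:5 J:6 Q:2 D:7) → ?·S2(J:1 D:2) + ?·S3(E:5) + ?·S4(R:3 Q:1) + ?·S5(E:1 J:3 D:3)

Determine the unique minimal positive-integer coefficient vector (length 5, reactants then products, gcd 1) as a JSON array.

R: 3·6 = 18 | 3·0+2·0+6·3+5·0 = 18
E: 3·5 = 15 | 3·0+2·5+6·0+5·1 = 15
J: 3·6 = 18 | 3·1+2·0+6·0+5·3 = 18
Q: 3·2 = 6 | 3·0+2·0+6·1+5·0 = 6
D: 3·7 = 21 | 3·2+2·0+6·0+5·3 = 21
gcd(3,3,2,6,5) = 1

Coefficients: [3, 3, 2, 6, 5]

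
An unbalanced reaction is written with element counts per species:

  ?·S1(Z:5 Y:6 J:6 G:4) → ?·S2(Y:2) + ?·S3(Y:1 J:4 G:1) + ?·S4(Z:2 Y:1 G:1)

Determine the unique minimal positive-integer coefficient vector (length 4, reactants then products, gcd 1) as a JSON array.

Z: 2·5 = 10 | 2·0+3·0+5·2 = 10
Y: 2·6 = 12 | 2·2+3·1+5·1 = 12
J: 2·6 = 12 | 2·0+3·4+5·0 = 12
G: 2·4 = 8 | 2·0+3·1+5·1 = 8
gcd(2,2,3,5) = 1

Coefficients: [2, 2, 3, 5]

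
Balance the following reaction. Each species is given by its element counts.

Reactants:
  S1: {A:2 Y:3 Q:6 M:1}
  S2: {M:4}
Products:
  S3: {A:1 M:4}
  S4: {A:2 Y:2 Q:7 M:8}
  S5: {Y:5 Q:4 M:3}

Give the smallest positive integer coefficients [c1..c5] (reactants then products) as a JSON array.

Coefficients: [3, 6, 2, 2, 1]

A: 3·2+6·0 = 6 | 2·1+2·2+1·0 = 6
Y: 3·3+6·0 = 9 | 2·0+2·2+1·5 = 9
Q: 3·6+6·0 = 18 | 2·0+2·7+1·4 = 18
M: 3·1+6·4 = 27 | 2·4+2·8+1·3 = 27
gcd(3,6,2,2,1) = 1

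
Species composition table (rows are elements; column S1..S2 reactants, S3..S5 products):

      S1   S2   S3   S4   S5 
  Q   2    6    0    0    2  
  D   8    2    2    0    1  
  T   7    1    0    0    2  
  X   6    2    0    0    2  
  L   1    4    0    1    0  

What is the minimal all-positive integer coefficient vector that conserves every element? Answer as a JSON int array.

Coefficients: [1, 1, 3, 5, 4]

Q: 1·2+1·6 = 8 | 3·0+5·0+4·2 = 8
D: 1·8+1·2 = 10 | 3·2+5·0+4·1 = 10
T: 1·7+1·1 = 8 | 3·0+5·0+4·2 = 8
X: 1·6+1·2 = 8 | 3·0+5·0+4·2 = 8
L: 1·1+1·4 = 5 | 3·0+5·1+4·0 = 5
gcd(1,1,3,5,4) = 1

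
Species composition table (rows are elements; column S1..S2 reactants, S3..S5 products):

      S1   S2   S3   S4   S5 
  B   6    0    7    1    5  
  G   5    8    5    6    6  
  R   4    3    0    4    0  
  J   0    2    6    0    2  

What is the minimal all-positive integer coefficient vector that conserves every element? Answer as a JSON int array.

B: 3·6+4·0 = 18 | 1·7+6·1+1·5 = 18
G: 3·5+4·8 = 47 | 1·5+6·6+1·6 = 47
R: 3·4+4·3 = 24 | 1·0+6·4+1·0 = 24
J: 3·0+4·2 = 8 | 1·6+6·0+1·2 = 8
gcd(3,4,1,6,1) = 1

Coefficients: [3, 4, 1, 6, 1]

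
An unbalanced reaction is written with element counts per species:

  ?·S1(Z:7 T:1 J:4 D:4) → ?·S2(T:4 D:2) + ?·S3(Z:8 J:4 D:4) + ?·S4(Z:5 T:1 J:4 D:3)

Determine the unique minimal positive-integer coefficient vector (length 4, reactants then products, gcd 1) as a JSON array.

Z: 6·7 = 42 | 1·0+4·8+2·5 = 42
T: 6·1 = 6 | 1·4+4·0+2·1 = 6
J: 6·4 = 24 | 1·0+4·4+2·4 = 24
D: 6·4 = 24 | 1·2+4·4+2·3 = 24
gcd(6,1,4,2) = 1

Coefficients: [6, 1, 4, 2]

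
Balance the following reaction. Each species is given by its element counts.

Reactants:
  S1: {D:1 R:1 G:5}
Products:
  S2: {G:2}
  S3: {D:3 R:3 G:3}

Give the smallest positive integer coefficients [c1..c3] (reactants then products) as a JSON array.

D: 3·1 = 3 | 6·0+1·3 = 3
R: 3·1 = 3 | 6·0+1·3 = 3
G: 3·5 = 15 | 6·2+1·3 = 15
gcd(3,6,1) = 1

Coefficients: [3, 6, 1]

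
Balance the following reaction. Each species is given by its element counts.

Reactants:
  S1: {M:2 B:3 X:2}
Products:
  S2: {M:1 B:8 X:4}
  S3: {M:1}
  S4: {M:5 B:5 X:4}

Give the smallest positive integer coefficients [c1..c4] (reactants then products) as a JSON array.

M: 6·2 = 12 | 1·1+1·1+2·5 = 12
B: 6·3 = 18 | 1·8+1·0+2·5 = 18
X: 6·2 = 12 | 1·4+1·0+2·4 = 12
gcd(6,1,1,2) = 1

Coefficients: [6, 1, 1, 2]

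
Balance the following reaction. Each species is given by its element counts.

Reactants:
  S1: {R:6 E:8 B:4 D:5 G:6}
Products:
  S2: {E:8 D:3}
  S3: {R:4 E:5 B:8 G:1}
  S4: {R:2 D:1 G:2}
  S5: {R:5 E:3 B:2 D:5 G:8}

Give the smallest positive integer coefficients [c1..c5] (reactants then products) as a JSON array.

R: 5·6 = 30 | 3·0+2·4+6·2+2·5 = 30
E: 5·8 = 40 | 3·8+2·5+6·0+2·3 = 40
B: 5·4 = 20 | 3·0+2·8+6·0+2·2 = 20
D: 5·5 = 25 | 3·3+2·0+6·1+2·5 = 25
G: 5·6 = 30 | 3·0+2·1+6·2+2·8 = 30
gcd(5,3,2,6,2) = 1

Coefficients: [5, 3, 2, 6, 2]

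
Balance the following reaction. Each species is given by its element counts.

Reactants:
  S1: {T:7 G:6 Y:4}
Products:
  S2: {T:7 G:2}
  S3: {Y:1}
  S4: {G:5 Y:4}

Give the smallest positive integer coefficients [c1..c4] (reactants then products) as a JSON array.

Coefficients: [5, 5, 4, 4]

T: 5·7 = 35 | 5·7+4·0+4·0 = 35
G: 5·6 = 30 | 5·2+4·0+4·5 = 30
Y: 5·4 = 20 | 5·0+4·1+4·4 = 20
gcd(5,5,4,4) = 1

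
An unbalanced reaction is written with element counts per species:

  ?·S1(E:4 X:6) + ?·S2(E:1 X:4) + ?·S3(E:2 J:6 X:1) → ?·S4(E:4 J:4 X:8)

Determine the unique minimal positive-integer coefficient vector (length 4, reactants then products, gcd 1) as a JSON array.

E: 1·4+4·1+2·2 = 12 | 3·4 = 12
J: 1·0+4·0+2·6 = 12 | 3·4 = 12
X: 1·6+4·4+2·1 = 24 | 3·8 = 24
gcd(1,4,2,3) = 1

Coefficients: [1, 4, 2, 3]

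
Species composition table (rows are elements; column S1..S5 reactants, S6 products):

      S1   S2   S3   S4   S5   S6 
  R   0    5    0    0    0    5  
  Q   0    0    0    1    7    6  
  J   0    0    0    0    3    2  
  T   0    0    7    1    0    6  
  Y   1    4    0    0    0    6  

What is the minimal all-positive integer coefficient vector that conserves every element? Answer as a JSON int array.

Coefficients: [6, 3, 2, 4, 2, 3]

R: 6·0+3·5+2·0+4·0+2·0 = 15 | 3·5 = 15
Q: 6·0+3·0+2·0+4·1+2·7 = 18 | 3·6 = 18
J: 6·0+3·0+2·0+4·0+2·3 = 6 | 3·2 = 6
T: 6·0+3·0+2·7+4·1+2·0 = 18 | 3·6 = 18
Y: 6·1+3·4+2·0+4·0+2·0 = 18 | 3·6 = 18
gcd(6,3,2,4,2,3) = 1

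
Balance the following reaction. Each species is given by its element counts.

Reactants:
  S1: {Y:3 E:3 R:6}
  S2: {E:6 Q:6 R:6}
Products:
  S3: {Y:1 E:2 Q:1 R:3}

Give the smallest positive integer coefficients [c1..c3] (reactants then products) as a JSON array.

Y: 2·3+1·0 = 6 | 6·1 = 6
E: 2·3+1·6 = 12 | 6·2 = 12
Q: 2·0+1·6 = 6 | 6·1 = 6
R: 2·6+1·6 = 18 | 6·3 = 18
gcd(2,1,6) = 1

Coefficients: [2, 1, 6]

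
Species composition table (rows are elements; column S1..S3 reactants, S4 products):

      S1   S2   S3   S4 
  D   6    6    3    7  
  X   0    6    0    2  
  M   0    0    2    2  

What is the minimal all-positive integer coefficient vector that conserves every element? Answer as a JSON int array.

Coefficients: [1, 1, 3, 3]

D: 1·6+1·6+3·3 = 21 | 3·7 = 21
X: 1·0+1·6+3·0 = 6 | 3·2 = 6
M: 1·0+1·0+3·2 = 6 | 3·2 = 6
gcd(1,1,3,3) = 1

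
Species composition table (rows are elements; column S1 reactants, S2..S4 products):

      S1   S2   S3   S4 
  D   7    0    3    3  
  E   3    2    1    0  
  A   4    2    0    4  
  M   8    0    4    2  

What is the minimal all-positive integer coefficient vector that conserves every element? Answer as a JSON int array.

Coefficients: [3, 2, 5, 2]

D: 3·7 = 21 | 2·0+5·3+2·3 = 21
E: 3·3 = 9 | 2·2+5·1+2·0 = 9
A: 3·4 = 12 | 2·2+5·0+2·4 = 12
M: 3·8 = 24 | 2·0+5·4+2·2 = 24
gcd(3,2,5,2) = 1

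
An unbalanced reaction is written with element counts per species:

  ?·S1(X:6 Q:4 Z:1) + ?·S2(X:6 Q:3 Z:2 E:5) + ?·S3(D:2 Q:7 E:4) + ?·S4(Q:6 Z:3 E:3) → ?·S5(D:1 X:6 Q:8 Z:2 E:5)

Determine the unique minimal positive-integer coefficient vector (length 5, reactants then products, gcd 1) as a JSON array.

Coefficients: [3, 3, 3, 1, 6]

D: 3·0+3·0+3·2+1·0 = 6 | 6·1 = 6
X: 3·6+3·6+3·0+1·0 = 36 | 6·6 = 36
Q: 3·4+3·3+3·7+1·6 = 48 | 6·8 = 48
Z: 3·1+3·2+3·0+1·3 = 12 | 6·2 = 12
E: 3·0+3·5+3·4+1·3 = 30 | 6·5 = 30
gcd(3,3,3,1,6) = 1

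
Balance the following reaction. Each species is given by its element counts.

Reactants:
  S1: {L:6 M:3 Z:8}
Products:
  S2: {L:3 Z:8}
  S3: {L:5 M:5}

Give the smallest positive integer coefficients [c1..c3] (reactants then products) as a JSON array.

Coefficients: [5, 5, 3]

L: 5·6 = 30 | 5·3+3·5 = 30
M: 5·3 = 15 | 5·0+3·5 = 15
Z: 5·8 = 40 | 5·8+3·0 = 40
gcd(5,5,3) = 1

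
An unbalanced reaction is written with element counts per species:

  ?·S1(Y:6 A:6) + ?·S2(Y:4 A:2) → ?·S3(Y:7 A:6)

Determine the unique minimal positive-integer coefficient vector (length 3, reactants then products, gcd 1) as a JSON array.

Y: 5·6+3·4 = 42 | 6·7 = 42
A: 5·6+3·2 = 36 | 6·6 = 36
gcd(5,3,6) = 1

Coefficients: [5, 3, 6]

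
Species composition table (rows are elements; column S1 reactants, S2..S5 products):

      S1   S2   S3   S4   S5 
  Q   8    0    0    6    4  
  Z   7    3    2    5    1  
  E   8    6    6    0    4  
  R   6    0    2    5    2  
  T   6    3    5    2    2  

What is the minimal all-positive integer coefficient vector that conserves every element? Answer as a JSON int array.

Q: 5·8 = 40 | 3·0+1·0+4·6+4·4 = 40
Z: 5·7 = 35 | 3·3+1·2+4·5+4·1 = 35
E: 5·8 = 40 | 3·6+1·6+4·0+4·4 = 40
R: 5·6 = 30 | 3·0+1·2+4·5+4·2 = 30
T: 5·6 = 30 | 3·3+1·5+4·2+4·2 = 30
gcd(5,3,1,4,4) = 1

Coefficients: [5, 3, 1, 4, 4]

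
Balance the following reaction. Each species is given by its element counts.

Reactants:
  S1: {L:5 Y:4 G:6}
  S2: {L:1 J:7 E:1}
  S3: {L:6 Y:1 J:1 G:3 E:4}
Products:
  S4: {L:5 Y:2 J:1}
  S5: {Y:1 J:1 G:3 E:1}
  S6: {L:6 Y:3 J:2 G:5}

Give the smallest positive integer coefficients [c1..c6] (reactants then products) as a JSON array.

L: 5·5+2·1+1·6 = 33 | 3·5+6·0+3·6 = 33
Y: 5·4+2·0+1·1 = 21 | 3·2+6·1+3·3 = 21
J: 5·0+2·7+1·1 = 15 | 3·1+6·1+3·2 = 15
G: 5·6+2·0+1·3 = 33 | 3·0+6·3+3·5 = 33
E: 5·0+2·1+1·4 = 6 | 3·0+6·1+3·0 = 6
gcd(5,2,1,3,6,3) = 1

Coefficients: [5, 2, 1, 3, 6, 3]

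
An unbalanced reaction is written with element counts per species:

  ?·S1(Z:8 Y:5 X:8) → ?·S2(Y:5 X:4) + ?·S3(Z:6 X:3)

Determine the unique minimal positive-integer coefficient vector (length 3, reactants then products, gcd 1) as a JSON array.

Z: 3·8 = 24 | 3·0+4·6 = 24
Y: 3·5 = 15 | 3·5+4·0 = 15
X: 3·8 = 24 | 3·4+4·3 = 24
gcd(3,3,4) = 1

Coefficients: [3, 3, 4]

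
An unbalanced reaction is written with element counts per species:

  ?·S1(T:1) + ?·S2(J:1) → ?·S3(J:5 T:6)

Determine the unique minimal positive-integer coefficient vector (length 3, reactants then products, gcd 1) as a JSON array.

Coefficients: [6, 5, 1]

J: 6·0+5·1 = 5 | 1·5 = 5
T: 6·1+5·0 = 6 | 1·6 = 6
gcd(6,5,1) = 1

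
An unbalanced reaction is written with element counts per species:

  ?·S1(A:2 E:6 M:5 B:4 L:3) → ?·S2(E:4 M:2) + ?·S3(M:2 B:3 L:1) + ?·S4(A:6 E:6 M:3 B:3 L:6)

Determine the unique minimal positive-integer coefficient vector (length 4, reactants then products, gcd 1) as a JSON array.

Coefficients: [3, 3, 3, 1]

A: 3·2 = 6 | 3·0+3·0+1·6 = 6
E: 3·6 = 18 | 3·4+3·0+1·6 = 18
M: 3·5 = 15 | 3·2+3·2+1·3 = 15
B: 3·4 = 12 | 3·0+3·3+1·3 = 12
L: 3·3 = 9 | 3·0+3·1+1·6 = 9
gcd(3,3,3,1) = 1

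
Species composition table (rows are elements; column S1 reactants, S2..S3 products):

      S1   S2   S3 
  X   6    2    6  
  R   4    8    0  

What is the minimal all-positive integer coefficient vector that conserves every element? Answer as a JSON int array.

X: 6·6 = 36 | 3·2+5·6 = 36
R: 6·4 = 24 | 3·8+5·0 = 24
gcd(6,3,5) = 1

Coefficients: [6, 3, 5]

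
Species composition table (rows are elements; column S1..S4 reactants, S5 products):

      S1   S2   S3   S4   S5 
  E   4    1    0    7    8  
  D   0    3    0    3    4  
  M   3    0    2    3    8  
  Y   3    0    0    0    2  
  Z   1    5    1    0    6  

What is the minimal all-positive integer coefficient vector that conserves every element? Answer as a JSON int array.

Coefficients: [2, 2, 6, 2, 3]

E: 2·4+2·1+6·0+2·7 = 24 | 3·8 = 24
D: 2·0+2·3+6·0+2·3 = 12 | 3·4 = 12
M: 2·3+2·0+6·2+2·3 = 24 | 3·8 = 24
Y: 2·3+2·0+6·0+2·0 = 6 | 3·2 = 6
Z: 2·1+2·5+6·1+2·0 = 18 | 3·6 = 18
gcd(2,2,6,2,3) = 1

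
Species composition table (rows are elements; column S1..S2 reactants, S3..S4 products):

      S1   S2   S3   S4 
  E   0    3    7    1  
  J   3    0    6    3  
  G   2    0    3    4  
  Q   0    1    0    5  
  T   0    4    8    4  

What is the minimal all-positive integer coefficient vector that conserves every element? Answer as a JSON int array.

Coefficients: [5, 5, 2, 1]

E: 5·0+5·3 = 15 | 2·7+1·1 = 15
J: 5·3+5·0 = 15 | 2·6+1·3 = 15
G: 5·2+5·0 = 10 | 2·3+1·4 = 10
Q: 5·0+5·1 = 5 | 2·0+1·5 = 5
T: 5·0+5·4 = 20 | 2·8+1·4 = 20
gcd(5,5,2,1) = 1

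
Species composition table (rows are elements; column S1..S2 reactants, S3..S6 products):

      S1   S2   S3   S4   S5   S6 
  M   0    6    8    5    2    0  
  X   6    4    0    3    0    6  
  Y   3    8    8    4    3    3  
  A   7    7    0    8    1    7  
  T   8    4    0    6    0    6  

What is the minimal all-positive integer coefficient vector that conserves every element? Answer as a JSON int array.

Coefficients: [3, 6, 2, 2, 5, 6]

M: 3·0+6·6 = 36 | 2·8+2·5+5·2+6·0 = 36
X: 3·6+6·4 = 42 | 2·0+2·3+5·0+6·6 = 42
Y: 3·3+6·8 = 57 | 2·8+2·4+5·3+6·3 = 57
A: 3·7+6·7 = 63 | 2·0+2·8+5·1+6·7 = 63
T: 3·8+6·4 = 48 | 2·0+2·6+5·0+6·6 = 48
gcd(3,6,2,2,5,6) = 1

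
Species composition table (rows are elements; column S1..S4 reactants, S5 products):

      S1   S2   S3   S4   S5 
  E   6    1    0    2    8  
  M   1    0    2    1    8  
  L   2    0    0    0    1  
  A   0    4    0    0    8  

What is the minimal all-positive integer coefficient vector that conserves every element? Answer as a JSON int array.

E: 1·6+4·1+6·0+3·2 = 16 | 2·8 = 16
M: 1·1+4·0+6·2+3·1 = 16 | 2·8 = 16
L: 1·2+4·0+6·0+3·0 = 2 | 2·1 = 2
A: 1·0+4·4+6·0+3·0 = 16 | 2·8 = 16
gcd(1,4,6,3,2) = 1

Coefficients: [1, 4, 6, 3, 2]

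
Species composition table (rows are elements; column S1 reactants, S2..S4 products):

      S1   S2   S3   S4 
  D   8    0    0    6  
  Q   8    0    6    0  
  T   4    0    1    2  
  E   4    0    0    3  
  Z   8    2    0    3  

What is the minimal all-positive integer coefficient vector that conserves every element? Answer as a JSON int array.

D: 3·8 = 24 | 6·0+4·0+4·6 = 24
Q: 3·8 = 24 | 6·0+4·6+4·0 = 24
T: 3·4 = 12 | 6·0+4·1+4·2 = 12
E: 3·4 = 12 | 6·0+4·0+4·3 = 12
Z: 3·8 = 24 | 6·2+4·0+4·3 = 24
gcd(3,6,4,4) = 1

Coefficients: [3, 6, 4, 4]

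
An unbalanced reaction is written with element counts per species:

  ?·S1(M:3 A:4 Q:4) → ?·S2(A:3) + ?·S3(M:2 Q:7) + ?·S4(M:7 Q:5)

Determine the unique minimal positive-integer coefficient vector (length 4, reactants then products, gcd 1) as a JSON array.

M: 3·3 = 9 | 4·0+1·2+1·7 = 9
A: 3·4 = 12 | 4·3+1·0+1·0 = 12
Q: 3·4 = 12 | 4·0+1·7+1·5 = 12
gcd(3,4,1,1) = 1

Coefficients: [3, 4, 1, 1]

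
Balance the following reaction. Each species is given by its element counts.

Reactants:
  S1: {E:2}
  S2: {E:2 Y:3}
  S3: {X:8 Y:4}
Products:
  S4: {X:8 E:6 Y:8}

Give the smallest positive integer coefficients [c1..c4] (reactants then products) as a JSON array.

X: 5·0+4·0+3·8 = 24 | 3·8 = 24
E: 5·2+4·2+3·0 = 18 | 3·6 = 18
Y: 5·0+4·3+3·4 = 24 | 3·8 = 24
gcd(5,4,3,3) = 1

Coefficients: [5, 4, 3, 3]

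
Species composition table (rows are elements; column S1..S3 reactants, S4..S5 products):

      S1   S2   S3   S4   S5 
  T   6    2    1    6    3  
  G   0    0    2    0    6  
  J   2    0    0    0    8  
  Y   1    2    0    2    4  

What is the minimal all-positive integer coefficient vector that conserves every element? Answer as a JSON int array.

T: 4·6+6·2+3·1 = 39 | 6·6+1·3 = 39
G: 4·0+6·0+3·2 = 6 | 6·0+1·6 = 6
J: 4·2+6·0+3·0 = 8 | 6·0+1·8 = 8
Y: 4·1+6·2+3·0 = 16 | 6·2+1·4 = 16
gcd(4,6,3,6,1) = 1

Coefficients: [4, 6, 3, 6, 1]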